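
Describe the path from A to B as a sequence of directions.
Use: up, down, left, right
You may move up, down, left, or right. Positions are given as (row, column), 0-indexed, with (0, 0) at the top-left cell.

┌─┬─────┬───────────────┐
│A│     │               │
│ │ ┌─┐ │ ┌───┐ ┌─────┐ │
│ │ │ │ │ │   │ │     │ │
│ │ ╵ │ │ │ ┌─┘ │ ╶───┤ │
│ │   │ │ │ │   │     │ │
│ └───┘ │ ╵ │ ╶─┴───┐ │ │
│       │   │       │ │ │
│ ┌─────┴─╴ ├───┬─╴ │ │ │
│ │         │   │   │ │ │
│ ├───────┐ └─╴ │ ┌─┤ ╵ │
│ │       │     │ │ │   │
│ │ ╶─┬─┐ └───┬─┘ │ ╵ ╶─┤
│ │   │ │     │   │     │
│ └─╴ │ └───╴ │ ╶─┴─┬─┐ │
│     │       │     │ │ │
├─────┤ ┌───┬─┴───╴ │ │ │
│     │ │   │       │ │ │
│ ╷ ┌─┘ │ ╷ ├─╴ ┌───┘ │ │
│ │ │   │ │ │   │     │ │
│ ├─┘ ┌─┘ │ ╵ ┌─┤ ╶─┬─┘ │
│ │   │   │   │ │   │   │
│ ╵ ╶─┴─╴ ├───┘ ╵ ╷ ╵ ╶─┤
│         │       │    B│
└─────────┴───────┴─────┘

Finding the path and converting it to directions:
Path through cells: (0,0) → (1,0) → (2,0) → (3,0) → (4,0) → (5,0) → (6,0) → (7,0) → (7,1) → (7,2) → (6,2) → (6,1) → (5,1) → (5,2) → (5,3) → (5,4) → (6,4) → (6,5) → (6,6) → (7,6) → (7,5) → (7,4) → (7,3) → (8,3) → (9,3) → (9,2) → (10,2) → (10,1) → (11,1) → (11,2) → (11,3) → (11,4) → (10,4) → (9,4) → (8,4) → (8,5) → (9,5) → (10,5) → (10,6) → (9,6) → (9,7) → (8,7) → (8,8) → (8,9) → (7,9) → (7,8) → (7,7) → (6,7) → (6,8) → (5,8) → (4,8) → (4,9) → (3,9) → (3,8) → (3,7) → (3,6) → (2,6) → (2,7) → (1,7) → (0,7) → (0,8) → (0,9) → (0,10) → (0,11) → (1,11) → (2,11) → (3,11) → (4,11) → (5,11) → (5,10) → (6,10) → (6,11) → (7,11) → (8,11) → (9,11) → (10,11) → (10,10) → (11,10) → (11,11)
Directions: down, down, down, down, down, down, down, right, right, up, left, up, right, right, right, down, right, right, down, left, left, left, down, down, left, down, left, down, right, right, right, up, up, up, right, down, down, right, up, right, up, right, right, up, left, left, up, right, up, up, right, up, left, left, left, up, right, up, up, right, right, right, right, down, down, down, down, down, left, down, right, down, down, down, down, left, down, right

Solution:

┌─┬─────┬───────────────┐
│A│     │      ↱ → → → ↓│
│ │ ┌─┐ │ ┌───┐ ┌─────┐ │
│↓│ │ │ │ │   │↑│     │↓│
│ │ ╵ │ │ │ ┌─┘ │ ╶───┤ │
│↓│   │ │ │ │↱ ↑│     │↓│
│ └───┘ │ ╵ │ ╶─┴───┐ │ │
│↓      │   │↑ ← ← ↰│ │↓│
│ ┌─────┴─╴ ├───┬─╴ │ │ │
│↓│         │   │↱ ↑│ │↓│
│ ├───────┐ └─╴ │ ┌─┤ ╵ │
│↓│↱ → → ↓│     │↑│ │↓ ↲│
│ │ ╶─┬─┐ └───┬─┘ │ ╵ ╶─┤
│↓│↑ ↰│ │↳ → ↓│↱ ↑│  ↳ ↓│
│ └─╴ │ └───╴ │ ╶─┴─┬─┐ │
│↳ → ↑│↓ ← ← ↲│↑ ← ↰│ │↓│
├─────┤ ┌───┬─┴───╴ │ │ │
│     │↓│↱ ↓│  ↱ → ↑│ │↓│
│ ╷ ┌─┘ │ ╷ ├─╴ ┌───┘ │ │
│ │ │↓ ↲│↑│↓│↱ ↑│     │↓│
│ ├─┘ ┌─┘ │ ╵ ┌─┤ ╶─┬─┘ │
│ │↓ ↲│  ↑│↳ ↑│ │   │↓ ↲│
│ ╵ ╶─┴─╴ ├───┘ ╵ ╷ ╵ ╶─┤
│  ↳ → → ↑│       │  ↳ B│
└─────────┴───────┴─────┘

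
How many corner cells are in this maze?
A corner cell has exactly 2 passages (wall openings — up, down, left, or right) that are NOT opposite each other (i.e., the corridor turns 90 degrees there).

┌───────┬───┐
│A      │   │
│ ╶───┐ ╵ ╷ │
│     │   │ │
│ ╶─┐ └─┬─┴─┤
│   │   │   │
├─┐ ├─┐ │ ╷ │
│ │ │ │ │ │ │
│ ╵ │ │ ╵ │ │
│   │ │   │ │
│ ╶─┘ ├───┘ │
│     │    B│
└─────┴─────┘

Counting corner cells (2 non-opposite passages):
Total corners: 19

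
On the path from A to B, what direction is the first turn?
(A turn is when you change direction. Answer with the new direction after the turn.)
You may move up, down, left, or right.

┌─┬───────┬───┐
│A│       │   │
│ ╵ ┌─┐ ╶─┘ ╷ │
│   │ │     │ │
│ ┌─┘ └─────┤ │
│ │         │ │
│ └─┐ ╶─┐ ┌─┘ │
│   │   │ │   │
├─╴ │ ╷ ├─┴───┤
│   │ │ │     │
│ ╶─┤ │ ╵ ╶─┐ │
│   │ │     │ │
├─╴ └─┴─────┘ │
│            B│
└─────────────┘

Directions: down, down, down, right, down, left, down, right, down, right, right, right, right, right
First turn direction: right

Solution:

┌─┬───────┬───┐
│A│       │   │
│ ╵ ┌─┐ ╶─┘ ╷ │
│↓  │ │     │ │
│ ┌─┘ └─────┤ │
│↓│         │ │
│ └─┐ ╶─┐ ┌─┘ │
│↳ ↓│   │ │   │
├─╴ │ ╷ ├─┴───┤
│↓ ↲│ │ │     │
│ ╶─┤ │ ╵ ╶─┐ │
│↳ ↓│ │     │ │
├─╴ └─┴─────┘ │
│  ↳ → → → → B│
└─────────────┘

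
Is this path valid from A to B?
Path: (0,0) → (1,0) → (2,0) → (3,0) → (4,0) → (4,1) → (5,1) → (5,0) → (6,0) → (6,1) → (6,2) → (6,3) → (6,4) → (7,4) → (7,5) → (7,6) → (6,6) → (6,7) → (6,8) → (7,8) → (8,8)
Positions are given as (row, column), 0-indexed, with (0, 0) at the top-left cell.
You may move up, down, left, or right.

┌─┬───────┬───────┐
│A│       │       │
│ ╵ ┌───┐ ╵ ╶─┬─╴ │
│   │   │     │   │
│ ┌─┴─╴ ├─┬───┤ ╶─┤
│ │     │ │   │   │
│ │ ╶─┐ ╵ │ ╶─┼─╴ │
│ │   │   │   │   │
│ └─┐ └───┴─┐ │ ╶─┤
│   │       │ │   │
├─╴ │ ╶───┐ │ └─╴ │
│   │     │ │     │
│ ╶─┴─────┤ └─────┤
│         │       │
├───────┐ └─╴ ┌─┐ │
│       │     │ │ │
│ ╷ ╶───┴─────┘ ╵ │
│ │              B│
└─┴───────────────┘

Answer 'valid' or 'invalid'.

Checking path validity:
Result: All consecutive moves are passable.

valid

Correct solution:

┌─┬───────┬───────┐
│A│       │       │
│ ╵ ┌───┐ ╵ ╶─┬─╴ │
│↓  │   │     │   │
│ ┌─┴─╴ ├─┬───┤ ╶─┤
│↓│     │ │   │   │
│ │ ╶─┐ ╵ │ ╶─┼─╴ │
│↓│   │   │   │   │
│ └─┐ └───┴─┐ │ ╶─┤
│↳ ↓│       │ │   │
├─╴ │ ╶───┐ │ └─╴ │
│↓ ↲│     │ │     │
│ ╶─┴─────┤ └─────┤
│↳ → → → ↓│  ↱ → ↓│
├───────┐ └─╴ ┌─┐ │
│       │↳ → ↑│ │↓│
│ ╷ ╶───┴─────┘ ╵ │
│ │              B│
└─┴───────────────┘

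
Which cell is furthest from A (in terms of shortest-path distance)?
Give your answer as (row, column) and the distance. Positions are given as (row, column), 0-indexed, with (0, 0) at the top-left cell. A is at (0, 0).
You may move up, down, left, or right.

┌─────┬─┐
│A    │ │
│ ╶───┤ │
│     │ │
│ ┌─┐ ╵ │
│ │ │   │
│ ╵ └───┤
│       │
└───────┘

Computing BFS distances from A to all cells:
Furthest cell: (0, 3)
Distance: 7 steps

Path from A to the furthest cell:

┌─────┬─┐
│A    │B│
│ ╶───┤ │
│↳ → ↓│↑│
│ ┌─┐ ╵ │
│ │ │↳ ↑│
│ ╵ └───┤
│       │
└───────┘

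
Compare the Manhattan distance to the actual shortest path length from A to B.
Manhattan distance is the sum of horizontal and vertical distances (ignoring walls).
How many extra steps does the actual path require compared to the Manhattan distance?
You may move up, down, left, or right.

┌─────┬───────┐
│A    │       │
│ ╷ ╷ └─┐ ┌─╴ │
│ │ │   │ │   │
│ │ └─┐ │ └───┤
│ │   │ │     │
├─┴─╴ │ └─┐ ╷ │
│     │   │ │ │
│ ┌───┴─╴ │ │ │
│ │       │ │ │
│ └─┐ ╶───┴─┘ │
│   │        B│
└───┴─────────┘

Manhattan distance: |5 - 0| + |6 - 0| = 11
Actual path length: 15
Extra steps: 15 - 11 = 4

Solution:

┌─────┬───────┐
│A → ↓│       │
│ ╷ ╷ └─┐ ┌─╴ │
│ │ │↳ ↓│ │   │
│ │ └─┐ │ └───┤
│ │   │↓│     │
├─┴─╴ │ └─┐ ╷ │
│     │↳ ↓│ │ │
│ ┌───┴─╴ │ │ │
│ │  ↓ ← ↲│ │ │
│ └─┐ ╶───┴─┘ │
│   │↳ → → → B│
└───┴─────────┘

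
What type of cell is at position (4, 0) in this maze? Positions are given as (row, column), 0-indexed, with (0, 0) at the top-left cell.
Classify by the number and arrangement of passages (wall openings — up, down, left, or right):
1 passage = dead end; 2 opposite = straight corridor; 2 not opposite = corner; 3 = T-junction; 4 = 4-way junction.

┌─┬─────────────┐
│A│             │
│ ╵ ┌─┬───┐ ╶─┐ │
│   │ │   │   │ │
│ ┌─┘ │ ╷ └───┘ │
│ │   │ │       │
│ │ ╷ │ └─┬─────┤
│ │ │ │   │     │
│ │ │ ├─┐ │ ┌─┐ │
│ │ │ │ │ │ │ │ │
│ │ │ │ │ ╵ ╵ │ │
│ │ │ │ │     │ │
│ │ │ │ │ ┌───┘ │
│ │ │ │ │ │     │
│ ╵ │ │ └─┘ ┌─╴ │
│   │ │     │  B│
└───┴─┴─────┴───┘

Checking cell at (4, 0):
Number of passages: 2
Cell type: straight corridor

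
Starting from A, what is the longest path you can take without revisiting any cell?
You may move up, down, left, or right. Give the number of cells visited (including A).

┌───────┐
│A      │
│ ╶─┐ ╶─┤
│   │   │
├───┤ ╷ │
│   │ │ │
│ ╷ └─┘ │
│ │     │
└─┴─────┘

Finding longest simple path using DFS:
Start: (0, 0)
Longest path visits 12 cells
Path: A → right → right → down → right → down → down → left → left → up → left → down

Solution:

┌───────┐
│A → ↓  │
│ ╶─┐ ╶─┤
│   │↳ ↓│
├───┤ ╷ │
│↓ ↰│ │↓│
│ ╷ └─┘ │
│B│↑ ← ↲│
└─┴─────┘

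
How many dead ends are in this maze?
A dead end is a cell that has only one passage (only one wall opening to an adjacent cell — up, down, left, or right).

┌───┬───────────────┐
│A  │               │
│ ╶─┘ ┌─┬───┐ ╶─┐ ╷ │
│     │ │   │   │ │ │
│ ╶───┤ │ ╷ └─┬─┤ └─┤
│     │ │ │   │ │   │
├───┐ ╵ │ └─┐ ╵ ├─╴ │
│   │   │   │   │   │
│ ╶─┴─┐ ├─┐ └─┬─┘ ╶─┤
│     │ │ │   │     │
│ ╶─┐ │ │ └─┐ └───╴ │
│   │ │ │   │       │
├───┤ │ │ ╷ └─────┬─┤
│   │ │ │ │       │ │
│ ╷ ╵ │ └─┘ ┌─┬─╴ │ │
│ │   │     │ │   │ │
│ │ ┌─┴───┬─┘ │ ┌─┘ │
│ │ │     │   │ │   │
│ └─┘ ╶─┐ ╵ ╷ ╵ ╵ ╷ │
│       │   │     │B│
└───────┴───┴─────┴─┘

Checking each cell for number of passages:

Dead ends found at positions:
  (0, 1)
  (1, 3)
  (1, 7)
  (1, 9)
  (2, 7)
  (3, 1)
  (4, 4)
  (4, 7)
  (5, 1)
  (6, 4)
  (6, 9)
  (7, 6)
  (8, 1)
  (9, 3)
  (9, 9)
Total dead ends: 15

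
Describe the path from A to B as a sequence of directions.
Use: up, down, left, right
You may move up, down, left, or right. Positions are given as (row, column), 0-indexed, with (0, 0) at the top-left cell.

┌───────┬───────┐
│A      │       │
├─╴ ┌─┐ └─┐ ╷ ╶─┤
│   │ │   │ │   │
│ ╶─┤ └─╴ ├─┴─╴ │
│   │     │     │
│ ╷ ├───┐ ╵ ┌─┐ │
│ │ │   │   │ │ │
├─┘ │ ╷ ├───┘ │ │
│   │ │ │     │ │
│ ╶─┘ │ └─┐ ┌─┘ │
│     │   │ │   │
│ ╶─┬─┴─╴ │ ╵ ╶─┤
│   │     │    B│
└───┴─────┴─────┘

Finding the path and converting it to directions:
Path through cells: (0,0) → (0,1) → (0,2) → (0,3) → (1,3) → (1,4) → (2,4) → (3,4) → (3,5) → (2,5) → (2,6) → (2,7) → (3,7) → (4,7) → (5,7) → (5,6) → (6,6) → (6,7)
Directions: right, right, right, down, right, down, down, right, up, right, right, down, down, down, left, down, right

Solution:

┌───────┬───────┐
│A → → ↓│       │
├─╴ ┌─┐ └─┐ ╷ ╶─┤
│   │ │↳ ↓│ │   │
│ ╶─┤ └─╴ ├─┴─╴ │
│   │    ↓│↱ → ↓│
│ ╷ ├───┐ ╵ ┌─┐ │
│ │ │   │↳ ↑│ │↓│
├─┘ │ ╷ ├───┘ │ │
│   │ │ │     │↓│
│ ╶─┘ │ └─┐ ┌─┘ │
│     │   │ │↓ ↲│
│ ╶─┬─┴─╴ │ ╵ ╶─┤
│   │     │  ↳ B│
└───┴─────┴─────┘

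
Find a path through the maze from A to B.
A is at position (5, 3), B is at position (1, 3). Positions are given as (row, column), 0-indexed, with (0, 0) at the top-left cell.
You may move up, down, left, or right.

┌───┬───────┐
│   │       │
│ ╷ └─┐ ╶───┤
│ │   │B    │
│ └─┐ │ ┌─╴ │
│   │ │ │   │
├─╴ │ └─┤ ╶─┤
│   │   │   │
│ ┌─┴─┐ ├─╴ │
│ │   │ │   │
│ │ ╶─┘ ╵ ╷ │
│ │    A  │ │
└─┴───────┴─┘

Finding the shortest path from (5, 3) to (1, 3):
Path length: 10 steps
Directions: right → up → right → up → left → up → right → up → left → left

Solution:

┌───┬───────┐
│   │       │
│ ╷ └─┐ ╶───┤
│ │   │B ← ↰│
│ └─┐ │ ┌─╴ │
│   │ │ │↱ ↑│
├─╴ │ └─┤ ╶─┤
│   │   │↑ ↰│
│ ┌─┴─┐ ├─╴ │
│ │   │ │↱ ↑│
│ │ ╶─┘ ╵ ╷ │
│ │    A ↑│ │
└─┴───────┴─┘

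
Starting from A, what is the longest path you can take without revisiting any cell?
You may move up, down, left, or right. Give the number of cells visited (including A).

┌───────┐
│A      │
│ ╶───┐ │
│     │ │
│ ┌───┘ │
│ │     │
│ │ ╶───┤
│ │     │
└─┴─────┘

Finding longest simple path using DFS:
Start: (0, 0)
Longest path visits 11 cells
Path: A → right → right → right → down → down → left → left → down → right → right

Solution:

┌───────┐
│A → → ↓│
│ ╶───┐ │
│     │↓│
│ ┌───┘ │
│ │↓ ← ↲│
│ │ ╶───┤
│ │↳ → B│
└─┴─────┘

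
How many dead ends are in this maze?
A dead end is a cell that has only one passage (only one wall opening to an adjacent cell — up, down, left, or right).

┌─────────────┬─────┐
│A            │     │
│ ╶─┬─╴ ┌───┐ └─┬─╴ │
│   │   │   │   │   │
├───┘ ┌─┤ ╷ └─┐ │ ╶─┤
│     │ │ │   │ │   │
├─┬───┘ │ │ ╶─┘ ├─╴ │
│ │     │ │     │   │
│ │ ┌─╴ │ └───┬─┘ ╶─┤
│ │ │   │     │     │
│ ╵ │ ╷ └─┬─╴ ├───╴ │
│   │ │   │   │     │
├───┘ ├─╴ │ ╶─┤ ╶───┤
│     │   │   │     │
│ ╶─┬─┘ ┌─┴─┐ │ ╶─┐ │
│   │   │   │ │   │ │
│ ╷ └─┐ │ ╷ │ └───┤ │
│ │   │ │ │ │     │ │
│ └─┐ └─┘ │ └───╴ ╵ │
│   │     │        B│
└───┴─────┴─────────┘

Checking each cell for number of passages:

Dead ends found at positions:
  (0, 7)
  (1, 1)
  (2, 0)
  (2, 3)
  (2, 6)
  (3, 0)
  (4, 7)
  (7, 2)
  (7, 8)
  (8, 3)
  (9, 1)
Total dead ends: 11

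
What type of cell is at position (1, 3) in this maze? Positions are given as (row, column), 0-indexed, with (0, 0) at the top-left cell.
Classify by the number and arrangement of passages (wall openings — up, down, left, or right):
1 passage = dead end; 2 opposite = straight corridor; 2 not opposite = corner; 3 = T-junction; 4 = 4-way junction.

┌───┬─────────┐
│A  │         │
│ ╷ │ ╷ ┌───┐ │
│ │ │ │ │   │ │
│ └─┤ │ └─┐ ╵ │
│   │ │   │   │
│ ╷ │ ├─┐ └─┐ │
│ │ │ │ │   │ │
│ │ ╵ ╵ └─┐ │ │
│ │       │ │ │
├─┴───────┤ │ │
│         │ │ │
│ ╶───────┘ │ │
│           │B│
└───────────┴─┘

Checking cell at (1, 3):
Number of passages: 2
Cell type: straight corridor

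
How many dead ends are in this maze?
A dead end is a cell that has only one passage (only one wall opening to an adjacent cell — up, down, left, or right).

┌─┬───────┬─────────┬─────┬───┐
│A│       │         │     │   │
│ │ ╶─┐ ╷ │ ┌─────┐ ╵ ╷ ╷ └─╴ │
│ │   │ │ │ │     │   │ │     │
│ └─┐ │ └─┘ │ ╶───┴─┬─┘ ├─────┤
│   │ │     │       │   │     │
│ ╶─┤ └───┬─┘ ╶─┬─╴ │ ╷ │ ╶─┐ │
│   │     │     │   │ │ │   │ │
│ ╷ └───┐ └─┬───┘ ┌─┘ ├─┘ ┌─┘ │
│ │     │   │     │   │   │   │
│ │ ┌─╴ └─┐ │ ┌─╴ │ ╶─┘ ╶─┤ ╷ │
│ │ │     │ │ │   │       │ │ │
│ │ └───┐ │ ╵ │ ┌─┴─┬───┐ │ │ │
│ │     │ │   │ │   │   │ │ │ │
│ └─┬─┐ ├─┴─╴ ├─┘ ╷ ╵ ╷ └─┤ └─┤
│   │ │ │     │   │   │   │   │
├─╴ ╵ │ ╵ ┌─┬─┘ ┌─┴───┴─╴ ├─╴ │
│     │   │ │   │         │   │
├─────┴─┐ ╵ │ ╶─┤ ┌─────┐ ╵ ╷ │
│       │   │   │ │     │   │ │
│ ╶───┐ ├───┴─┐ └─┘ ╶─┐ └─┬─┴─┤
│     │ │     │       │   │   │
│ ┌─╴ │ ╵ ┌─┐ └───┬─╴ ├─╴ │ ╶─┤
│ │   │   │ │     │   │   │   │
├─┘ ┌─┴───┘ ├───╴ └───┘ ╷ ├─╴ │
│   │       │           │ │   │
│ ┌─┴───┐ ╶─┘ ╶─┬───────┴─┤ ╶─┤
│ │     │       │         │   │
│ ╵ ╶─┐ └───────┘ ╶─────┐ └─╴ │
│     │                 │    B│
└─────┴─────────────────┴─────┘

Checking each cell for number of passages:

Dead ends found at positions:
  (0, 0)
  (0, 13)
  (1, 4)
  (1, 8)
  (2, 1)
  (3, 5)
  (3, 7)
  (3, 11)
  (3, 13)
  (5, 2)
  (6, 4)
  (6, 7)
  (6, 12)
  (6, 14)
  (7, 2)
  (8, 0)
  (8, 5)
  (9, 8)
  (9, 14)
  (10, 14)
  (11, 0)
  (11, 5)
  (11, 9)
  (12, 2)
  (12, 12)
  (13, 7)
  (14, 2)
  (14, 11)
Total dead ends: 28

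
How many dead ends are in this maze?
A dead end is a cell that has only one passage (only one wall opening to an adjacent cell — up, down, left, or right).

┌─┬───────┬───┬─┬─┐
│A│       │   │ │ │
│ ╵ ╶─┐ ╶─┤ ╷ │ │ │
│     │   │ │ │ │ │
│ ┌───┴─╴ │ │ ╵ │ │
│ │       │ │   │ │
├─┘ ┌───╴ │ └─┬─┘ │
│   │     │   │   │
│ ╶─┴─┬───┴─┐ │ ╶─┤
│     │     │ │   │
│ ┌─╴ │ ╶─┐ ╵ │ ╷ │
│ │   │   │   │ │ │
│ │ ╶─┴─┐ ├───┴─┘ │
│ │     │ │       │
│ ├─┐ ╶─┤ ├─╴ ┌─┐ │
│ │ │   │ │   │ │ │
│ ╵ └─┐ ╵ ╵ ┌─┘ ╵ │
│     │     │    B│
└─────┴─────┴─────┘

Checking each cell for number of passages:

Dead ends found at positions:
  (0, 0)
  (0, 4)
  (0, 7)
  (0, 8)
  (1, 2)
  (2, 0)
  (3, 2)
  (5, 7)
  (6, 3)
  (6, 5)
  (7, 1)
  (7, 7)
  (8, 2)
  (8, 6)
Total dead ends: 14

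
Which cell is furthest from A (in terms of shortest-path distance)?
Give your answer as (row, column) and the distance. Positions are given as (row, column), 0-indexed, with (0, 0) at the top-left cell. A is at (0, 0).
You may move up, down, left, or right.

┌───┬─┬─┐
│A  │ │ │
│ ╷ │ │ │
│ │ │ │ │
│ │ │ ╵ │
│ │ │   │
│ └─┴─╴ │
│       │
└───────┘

Computing BFS distances from A to all cells:
Furthest cell: (0, 2)
Distance: 10 steps

Path from A to the furthest cell:

┌───┬─┬─┐
│A  │B│ │
│ ╷ │ │ │
│↓│ │↑│ │
│ │ │ ╵ │
│↓│ │↑ ↰│
│ └─┴─╴ │
│↳ → → ↑│
└───────┘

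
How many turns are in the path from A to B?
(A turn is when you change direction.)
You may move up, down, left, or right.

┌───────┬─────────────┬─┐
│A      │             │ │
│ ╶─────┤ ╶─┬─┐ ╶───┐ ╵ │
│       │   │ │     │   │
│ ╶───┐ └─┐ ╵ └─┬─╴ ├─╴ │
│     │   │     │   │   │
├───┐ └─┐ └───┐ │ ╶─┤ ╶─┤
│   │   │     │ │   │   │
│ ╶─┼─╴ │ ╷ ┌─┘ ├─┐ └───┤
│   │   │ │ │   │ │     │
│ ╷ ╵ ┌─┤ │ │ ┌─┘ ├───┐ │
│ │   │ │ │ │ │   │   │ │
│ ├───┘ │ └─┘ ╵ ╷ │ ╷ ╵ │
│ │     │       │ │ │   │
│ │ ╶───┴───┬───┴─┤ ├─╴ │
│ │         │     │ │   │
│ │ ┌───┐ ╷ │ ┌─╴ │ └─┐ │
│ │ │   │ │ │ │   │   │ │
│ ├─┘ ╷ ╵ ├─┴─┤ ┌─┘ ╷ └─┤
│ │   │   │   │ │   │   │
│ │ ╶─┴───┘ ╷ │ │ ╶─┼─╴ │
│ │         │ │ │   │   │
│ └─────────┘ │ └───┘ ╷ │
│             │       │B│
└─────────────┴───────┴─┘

Directions: down, right, right, right, down, right, down, down, down, down, right, right, up, up, right, up, up, left, left, up, left, up, right, right, right, down, right, right, down, left, down, right, down, right, right, down, down, left, up, left, down, down, down, right, down, right, down, down
Number of turns: 30

Solution:

┌───────┬─────────────┬─┐
│A      │↱ → → ↓      │ │
│ ╶─────┤ ╶─┬─┐ ╶───┐ ╵ │
│↳ → → ↓│↑ ↰│ │↳ → ↓│   │
│ ╶───┐ └─┐ ╵ └─┬─╴ ├─╴ │
│     │↳ ↓│↑ ← ↰│↓ ↲│   │
├───┐ └─┐ └───┐ │ ╶─┤ ╶─┤
│   │   │↓    │↑│↳ ↓│   │
│ ╶─┼─╴ │ ╷ ┌─┘ ├─┐ └───┤
│   │   │↓│ │↱ ↑│ │↳ → ↓│
│ ╷ ╵ ┌─┤ │ │ ┌─┘ ├───┐ │
│ │   │ │↓│ │↑│   │↓ ↰│↓│
│ ├───┘ │ └─┘ ╵ ╷ │ ╷ ╵ │
│ │     │↳ → ↑  │ │↓│↑ ↲│
│ │ ╶───┴───┬───┴─┤ ├─╴ │
│ │         │     │↓│   │
│ │ ┌───┐ ╷ │ ┌─╴ │ └─┐ │
│ │ │   │ │ │ │   │↳ ↓│ │
│ ├─┘ ╷ ╵ ├─┴─┤ ┌─┘ ╷ └─┤
│ │   │   │   │ │   │↳ ↓│
│ │ ╶─┴───┘ ╷ │ │ ╶─┼─╴ │
│ │         │ │ │   │  ↓│
│ └─────────┘ │ └───┘ ╷ │
│             │       │B│
└─────────────┴───────┴─┘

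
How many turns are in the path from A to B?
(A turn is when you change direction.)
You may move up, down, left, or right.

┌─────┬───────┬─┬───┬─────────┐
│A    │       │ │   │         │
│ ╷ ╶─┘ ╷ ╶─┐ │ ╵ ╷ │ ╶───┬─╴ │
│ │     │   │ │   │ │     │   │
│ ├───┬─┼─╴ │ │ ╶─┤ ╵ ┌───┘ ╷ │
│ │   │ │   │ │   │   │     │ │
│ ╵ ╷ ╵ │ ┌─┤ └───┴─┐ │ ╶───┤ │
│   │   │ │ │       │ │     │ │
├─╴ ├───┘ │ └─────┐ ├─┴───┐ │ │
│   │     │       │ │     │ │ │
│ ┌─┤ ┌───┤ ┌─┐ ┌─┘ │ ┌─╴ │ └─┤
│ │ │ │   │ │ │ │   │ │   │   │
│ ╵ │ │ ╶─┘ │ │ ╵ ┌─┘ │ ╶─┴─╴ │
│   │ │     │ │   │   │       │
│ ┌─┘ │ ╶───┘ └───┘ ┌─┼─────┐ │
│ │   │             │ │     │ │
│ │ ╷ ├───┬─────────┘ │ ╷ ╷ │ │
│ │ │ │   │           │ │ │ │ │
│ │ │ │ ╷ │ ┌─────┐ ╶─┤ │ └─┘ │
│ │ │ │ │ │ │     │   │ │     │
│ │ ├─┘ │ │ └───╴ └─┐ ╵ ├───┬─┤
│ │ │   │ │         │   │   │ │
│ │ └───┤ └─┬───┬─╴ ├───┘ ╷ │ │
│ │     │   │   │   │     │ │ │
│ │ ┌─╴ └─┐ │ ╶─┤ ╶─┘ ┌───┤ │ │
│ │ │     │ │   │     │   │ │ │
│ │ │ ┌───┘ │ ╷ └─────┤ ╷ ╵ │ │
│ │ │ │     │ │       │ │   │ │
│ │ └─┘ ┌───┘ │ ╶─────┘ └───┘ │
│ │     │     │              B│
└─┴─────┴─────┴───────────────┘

Directions: right, down, right, right, up, right, right, right, down, down, down, right, right, right, down, down, left, down, left, up, up, left, left, down, down, left, left, down, right, right, right, right, right, right, up, right, up, up, right, right, down, left, down, right, right, right, down, down, down, left, left, up, up, left, down, down, down, left, up, left, up, left, left, left, left, down, down, right, right, right, right, down, left, down, right, right, up, right, right, up, right, down, down, down, left, up, left, down, down, right, right, right
Number of turns: 50

Solution:

┌─────┬───────┬─┬───┬─────────┐
│A ↓  │↱ → → ↓│ │   │         │
│ ╷ ╶─┘ ╷ ╶─┐ │ ╵ ╷ │ ╶───┬─╴ │
│ │↳ → ↑│   │↓│   │ │     │   │
│ ├───┬─┼─╴ │ │ ╶─┤ ╵ ┌───┘ ╷ │
│ │   │ │   │↓│   │   │     │ │
│ ╵ ╷ ╵ │ ┌─┤ └───┴─┐ │ ╶───┤ │
│   │   │ │ │↳ → → ↓│ │     │ │
├─╴ ├───┘ │ └─────┐ ├─┴───┐ │ │
│   │     │↓ ← ↰  │↓│↱ → ↓│ │ │
│ ┌─┤ ┌───┤ ┌─┐ ┌─┘ │ ┌─╴ │ └─┤
│ │ │ │   │↓│ │↑│↓ ↲│↑│↓ ↲│   │
│ ╵ │ │ ╶─┘ │ │ ╵ ┌─┘ │ ╶─┴─╴ │
│   │ │↓ ← ↲│ │↑ ↲│↱ ↑│↳ → → ↓│
│ ┌─┘ │ ╶───┘ └───┘ ┌─┼─────┐ │
│ │   │↳ → → → → → ↑│ │↓ ↰  │↓│
│ │ ╷ ├───┬─────────┘ │ ╷ ╷ │ │
│ │ │ │   │↓ ← ← ← ↰  │↓│↑│ │↓│
│ │ │ │ ╷ │ ┌─────┐ ╶─┤ │ └─┘ │
│ │ │ │ │ │↓│     │↑ ↰│↓│↑ ← ↲│
│ │ ├─┘ │ │ └───╴ └─┐ ╵ ├───┬─┤
│ │ │   │ │↳ → → → ↓│↑ ↲│↱ ↓│ │
│ │ └───┤ └─┬───┬─╴ ├───┘ ╷ │ │
│ │     │   │   │↓ ↲│↱ → ↑│↓│ │
│ │ ┌─╴ └─┐ │ ╶─┤ ╶─┘ ┌───┤ │ │
│ │ │     │ │   │↳ → ↑│↓ ↰│↓│ │
│ │ │ ┌───┘ │ ╷ └─────┤ ╷ ╵ │ │
│ │ │ │     │ │       │↓│↑ ↲│ │
│ │ └─┘ ┌───┘ │ ╶─────┘ └───┘ │
│ │     │     │        ↳ → → B│
└─┴─────┴─────┴───────────────┘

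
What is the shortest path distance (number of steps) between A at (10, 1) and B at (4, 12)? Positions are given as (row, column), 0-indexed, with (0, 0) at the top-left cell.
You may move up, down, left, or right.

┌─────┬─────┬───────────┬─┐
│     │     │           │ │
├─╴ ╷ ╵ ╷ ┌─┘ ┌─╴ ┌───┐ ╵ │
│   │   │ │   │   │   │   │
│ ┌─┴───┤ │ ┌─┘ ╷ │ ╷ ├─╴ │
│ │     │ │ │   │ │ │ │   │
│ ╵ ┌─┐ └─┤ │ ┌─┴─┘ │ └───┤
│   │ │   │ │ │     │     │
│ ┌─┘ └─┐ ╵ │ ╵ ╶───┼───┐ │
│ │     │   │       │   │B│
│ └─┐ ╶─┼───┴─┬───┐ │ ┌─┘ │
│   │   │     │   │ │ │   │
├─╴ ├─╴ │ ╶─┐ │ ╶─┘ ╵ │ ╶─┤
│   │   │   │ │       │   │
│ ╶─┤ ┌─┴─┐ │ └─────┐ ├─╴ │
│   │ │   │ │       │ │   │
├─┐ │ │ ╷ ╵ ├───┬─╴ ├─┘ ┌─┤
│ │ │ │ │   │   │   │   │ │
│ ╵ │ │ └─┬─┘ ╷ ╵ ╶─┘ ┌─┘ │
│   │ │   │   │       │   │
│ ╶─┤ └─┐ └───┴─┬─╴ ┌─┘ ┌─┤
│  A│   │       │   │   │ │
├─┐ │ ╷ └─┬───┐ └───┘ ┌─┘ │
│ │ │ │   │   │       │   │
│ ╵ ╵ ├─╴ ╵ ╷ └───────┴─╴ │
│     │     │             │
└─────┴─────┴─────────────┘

Finding path from (10, 1) to (4, 12):
Path: (10,1) → (10,0) → (9,0) → (9,1) → (8,1) → (7,1) → (7,0) → (6,0) → (6,1) → (5,1) → (5,0) → (4,0) → (3,0) → (3,1) → (2,1) → (2,2) → (2,3) → (3,3) → (3,4) → (4,4) → (4,5) → (3,5) → (2,5) → (1,5) → (1,6) → (0,6) → (0,7) → (0,8) → (1,8) → (1,7) → (2,7) → (2,6) → (3,6) → (4,6) → (4,7) → (3,7) → (3,8) → (3,9) → (2,9) → (1,9) → (1,10) → (2,10) → (3,10) → (3,11) → (3,12) → (4,12)
Distance: 45 steps

Solution:

┌─────┬─────┬───────────┬─┐
│     │     │↱ → ↓      │ │
├─╴ ╷ ╵ ╷ ┌─┘ ┌─╴ ┌───┐ ╵ │
│   │   │ │↱ ↑│↓ ↲│↱ ↓│   │
│ ┌─┴───┤ │ ┌─┘ ╷ │ ╷ ├─╴ │
│ │↱ → ↓│ │↑│↓ ↲│ │↑│↓│   │
│ ╵ ┌─┐ └─┤ │ ┌─┴─┘ │ └───┤
│↱ ↑│ │↳ ↓│↑│↓│↱ → ↑│↳ → ↓│
│ ┌─┘ └─┐ ╵ │ ╵ ╶───┼───┐ │
│↑│     │↳ ↑│↳ ↑    │   │B│
│ └─┐ ╶─┼───┴─┬───┐ │ ┌─┘ │
│↑ ↰│   │     │   │ │ │   │
├─╴ ├─╴ │ ╶─┐ │ ╶─┘ ╵ │ ╶─┤
│↱ ↑│   │   │ │       │   │
│ ╶─┤ ┌─┴─┐ │ └─────┐ ├─╴ │
│↑ ↰│ │   │ │       │ │   │
├─┐ │ │ ╷ ╵ ├───┬─╴ ├─┘ ┌─┤
│ │↑│ │ │   │   │   │   │ │
│ ╵ │ │ └─┬─┘ ╷ ╵ ╶─┘ ┌─┘ │
│↱ ↑│ │   │   │       │   │
│ ╶─┤ └─┐ └───┴─┬─╴ ┌─┘ ┌─┤
│↑ A│   │       │   │   │ │
├─┐ │ ╷ └─┬───┐ └───┘ ┌─┘ │
│ │ │ │   │   │       │   │
│ ╵ ╵ ├─╴ ╵ ╷ └───────┴─╴ │
│     │     │             │
└─────┴─────┴─────────────┘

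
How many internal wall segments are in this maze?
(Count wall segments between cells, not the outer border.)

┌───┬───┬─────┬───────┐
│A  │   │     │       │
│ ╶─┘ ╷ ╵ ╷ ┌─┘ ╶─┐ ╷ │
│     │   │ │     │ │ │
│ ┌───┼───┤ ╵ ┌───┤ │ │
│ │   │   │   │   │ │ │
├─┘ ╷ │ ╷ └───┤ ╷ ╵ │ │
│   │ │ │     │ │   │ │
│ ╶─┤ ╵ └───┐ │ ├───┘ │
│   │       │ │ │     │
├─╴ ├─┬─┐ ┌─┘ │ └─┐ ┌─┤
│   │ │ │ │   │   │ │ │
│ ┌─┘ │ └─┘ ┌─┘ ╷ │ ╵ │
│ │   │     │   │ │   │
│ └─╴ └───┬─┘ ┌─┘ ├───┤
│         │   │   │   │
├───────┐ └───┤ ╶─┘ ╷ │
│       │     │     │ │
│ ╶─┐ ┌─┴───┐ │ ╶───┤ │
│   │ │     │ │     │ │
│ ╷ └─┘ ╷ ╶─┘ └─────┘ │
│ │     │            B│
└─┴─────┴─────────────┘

Counting internal wall segments:
Total internal walls: 100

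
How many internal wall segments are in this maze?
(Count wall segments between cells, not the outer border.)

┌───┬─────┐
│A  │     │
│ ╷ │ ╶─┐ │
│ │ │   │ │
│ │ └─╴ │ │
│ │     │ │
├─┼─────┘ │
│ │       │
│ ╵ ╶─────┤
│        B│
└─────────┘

Counting internal wall segments:
Total internal walls: 16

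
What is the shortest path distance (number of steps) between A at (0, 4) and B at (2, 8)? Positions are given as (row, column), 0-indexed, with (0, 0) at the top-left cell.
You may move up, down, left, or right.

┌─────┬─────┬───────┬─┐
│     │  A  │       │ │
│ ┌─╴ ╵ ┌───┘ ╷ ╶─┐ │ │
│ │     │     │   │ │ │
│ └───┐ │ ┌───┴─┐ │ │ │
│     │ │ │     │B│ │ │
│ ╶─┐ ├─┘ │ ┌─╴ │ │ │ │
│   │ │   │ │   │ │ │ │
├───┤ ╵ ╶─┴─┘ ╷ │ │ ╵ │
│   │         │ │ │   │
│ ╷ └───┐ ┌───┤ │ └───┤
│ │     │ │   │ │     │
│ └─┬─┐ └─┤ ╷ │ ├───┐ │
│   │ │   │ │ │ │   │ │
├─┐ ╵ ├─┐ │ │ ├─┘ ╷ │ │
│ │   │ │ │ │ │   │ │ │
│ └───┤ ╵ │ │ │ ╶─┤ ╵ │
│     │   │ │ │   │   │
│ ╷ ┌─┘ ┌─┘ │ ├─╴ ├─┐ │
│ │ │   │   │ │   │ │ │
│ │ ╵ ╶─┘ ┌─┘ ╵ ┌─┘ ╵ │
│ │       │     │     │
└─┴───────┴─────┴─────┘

Finding path from (0, 4) to (2, 8):
Path: (0,4) → (0,3) → (1,3) → (1,2) → (0,2) → (0,1) → (0,0) → (1,0) → (2,0) → (2,1) → (2,2) → (3,2) → (4,2) → (4,3) → (3,3) → (3,4) → (2,4) → (1,4) → (1,5) → (1,6) → (0,6) → (0,7) → (1,7) → (1,8) → (2,8)
Distance: 24 steps

Solution:

┌─────┬─────┬───────┬─┐
│↓ ← ↰│↓ A  │↱ ↓    │ │
│ ┌─╴ ╵ ┌───┘ ╷ ╶─┐ │ │
│↓│  ↑ ↲│↱ → ↑│↳ ↓│ │ │
│ └───┐ │ ┌───┴─┐ │ │ │
│↳ → ↓│ │↑│     │B│ │ │
│ ╶─┐ ├─┘ │ ┌─╴ │ │ │ │
│   │↓│↱ ↑│ │   │ │ │ │
├───┤ ╵ ╶─┴─┘ ╷ │ │ ╵ │
│   │↳ ↑      │ │ │   │
│ ╷ └───┐ ┌───┤ │ └───┤
│ │     │ │   │ │     │
│ └─┬─┐ └─┤ ╷ │ ├───┐ │
│   │ │   │ │ │ │   │ │
├─┐ ╵ ├─┐ │ │ ├─┘ ╷ │ │
│ │   │ │ │ │ │   │ │ │
│ └───┤ ╵ │ │ │ ╶─┤ ╵ │
│     │   │ │ │   │   │
│ ╷ ┌─┘ ┌─┘ │ ├─╴ ├─┐ │
│ │ │   │   │ │   │ │ │
│ │ ╵ ╶─┘ ┌─┘ ╵ ┌─┘ ╵ │
│ │       │     │     │
└─┴───────┴─────┴─────┘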